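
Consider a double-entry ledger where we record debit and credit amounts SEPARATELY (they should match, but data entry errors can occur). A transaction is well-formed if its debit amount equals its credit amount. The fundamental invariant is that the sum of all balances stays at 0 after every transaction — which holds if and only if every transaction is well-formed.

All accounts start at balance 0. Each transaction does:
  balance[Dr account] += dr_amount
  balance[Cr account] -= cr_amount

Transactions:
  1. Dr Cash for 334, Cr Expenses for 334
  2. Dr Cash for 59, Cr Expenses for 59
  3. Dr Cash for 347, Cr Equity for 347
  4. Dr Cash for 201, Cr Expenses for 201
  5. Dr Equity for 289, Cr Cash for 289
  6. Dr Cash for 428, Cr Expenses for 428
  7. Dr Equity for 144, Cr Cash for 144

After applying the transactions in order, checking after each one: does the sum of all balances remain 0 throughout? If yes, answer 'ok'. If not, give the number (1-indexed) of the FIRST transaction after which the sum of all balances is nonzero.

After txn 1: dr=334 cr=334 sum_balances=0
After txn 2: dr=59 cr=59 sum_balances=0
After txn 3: dr=347 cr=347 sum_balances=0
After txn 4: dr=201 cr=201 sum_balances=0
After txn 5: dr=289 cr=289 sum_balances=0
After txn 6: dr=428 cr=428 sum_balances=0
After txn 7: dr=144 cr=144 sum_balances=0

Answer: ok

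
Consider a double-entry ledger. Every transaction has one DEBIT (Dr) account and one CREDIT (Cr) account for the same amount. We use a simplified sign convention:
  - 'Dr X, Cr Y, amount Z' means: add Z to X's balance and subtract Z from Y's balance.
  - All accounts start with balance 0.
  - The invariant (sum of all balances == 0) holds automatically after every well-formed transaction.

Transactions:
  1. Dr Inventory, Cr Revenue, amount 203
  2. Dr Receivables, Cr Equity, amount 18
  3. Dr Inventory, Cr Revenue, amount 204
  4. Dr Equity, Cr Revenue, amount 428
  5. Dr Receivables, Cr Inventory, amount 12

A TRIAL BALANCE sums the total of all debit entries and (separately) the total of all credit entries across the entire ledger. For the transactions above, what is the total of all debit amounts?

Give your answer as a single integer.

Txn 1: debit+=203
Txn 2: debit+=18
Txn 3: debit+=204
Txn 4: debit+=428
Txn 5: debit+=12
Total debits = 865

Answer: 865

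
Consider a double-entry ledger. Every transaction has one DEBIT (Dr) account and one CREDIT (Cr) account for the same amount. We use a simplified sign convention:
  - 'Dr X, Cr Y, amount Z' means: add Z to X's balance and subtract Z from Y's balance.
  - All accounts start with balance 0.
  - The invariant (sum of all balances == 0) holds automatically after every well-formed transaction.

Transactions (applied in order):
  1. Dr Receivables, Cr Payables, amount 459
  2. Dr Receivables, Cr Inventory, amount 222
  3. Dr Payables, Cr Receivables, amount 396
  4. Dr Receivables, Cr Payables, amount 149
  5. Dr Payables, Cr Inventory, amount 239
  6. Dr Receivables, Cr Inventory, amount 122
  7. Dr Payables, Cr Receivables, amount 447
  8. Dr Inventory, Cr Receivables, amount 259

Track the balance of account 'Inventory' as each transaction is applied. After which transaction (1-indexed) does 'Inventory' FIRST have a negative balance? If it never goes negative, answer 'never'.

After txn 1: Inventory=0
After txn 2: Inventory=-222

Answer: 2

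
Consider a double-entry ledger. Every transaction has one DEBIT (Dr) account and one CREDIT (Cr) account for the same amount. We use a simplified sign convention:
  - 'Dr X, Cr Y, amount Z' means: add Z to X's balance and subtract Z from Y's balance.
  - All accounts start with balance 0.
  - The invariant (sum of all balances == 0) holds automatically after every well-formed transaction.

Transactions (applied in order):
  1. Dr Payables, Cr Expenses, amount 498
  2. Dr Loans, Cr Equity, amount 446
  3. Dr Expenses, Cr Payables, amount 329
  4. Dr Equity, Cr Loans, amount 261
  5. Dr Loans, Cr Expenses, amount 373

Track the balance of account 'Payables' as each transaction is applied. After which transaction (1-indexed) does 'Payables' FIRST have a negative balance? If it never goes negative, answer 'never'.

After txn 1: Payables=498
After txn 2: Payables=498
After txn 3: Payables=169
After txn 4: Payables=169
After txn 5: Payables=169

Answer: never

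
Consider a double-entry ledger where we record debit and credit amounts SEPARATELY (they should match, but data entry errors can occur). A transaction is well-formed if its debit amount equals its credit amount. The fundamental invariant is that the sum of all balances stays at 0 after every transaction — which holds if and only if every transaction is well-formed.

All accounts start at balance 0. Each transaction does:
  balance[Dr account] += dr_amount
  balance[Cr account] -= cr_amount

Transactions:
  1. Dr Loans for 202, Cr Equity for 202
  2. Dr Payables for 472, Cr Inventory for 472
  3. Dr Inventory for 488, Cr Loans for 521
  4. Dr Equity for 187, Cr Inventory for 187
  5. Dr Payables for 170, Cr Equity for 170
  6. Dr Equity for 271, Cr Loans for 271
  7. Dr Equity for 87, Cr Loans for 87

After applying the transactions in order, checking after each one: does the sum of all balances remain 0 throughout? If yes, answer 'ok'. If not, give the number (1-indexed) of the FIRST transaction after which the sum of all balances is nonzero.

After txn 1: dr=202 cr=202 sum_balances=0
After txn 2: dr=472 cr=472 sum_balances=0
After txn 3: dr=488 cr=521 sum_balances=-33
After txn 4: dr=187 cr=187 sum_balances=-33
After txn 5: dr=170 cr=170 sum_balances=-33
After txn 6: dr=271 cr=271 sum_balances=-33
After txn 7: dr=87 cr=87 sum_balances=-33

Answer: 3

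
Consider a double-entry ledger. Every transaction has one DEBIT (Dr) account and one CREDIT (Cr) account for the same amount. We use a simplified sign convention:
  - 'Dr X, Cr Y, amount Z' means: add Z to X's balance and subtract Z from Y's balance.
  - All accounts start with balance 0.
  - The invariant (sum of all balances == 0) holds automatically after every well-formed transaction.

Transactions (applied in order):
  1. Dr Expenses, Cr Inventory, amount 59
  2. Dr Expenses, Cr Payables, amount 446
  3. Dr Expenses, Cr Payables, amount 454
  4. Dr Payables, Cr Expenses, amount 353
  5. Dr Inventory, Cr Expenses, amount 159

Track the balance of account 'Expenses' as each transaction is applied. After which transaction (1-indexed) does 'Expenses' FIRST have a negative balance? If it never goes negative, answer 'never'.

Answer: never

Derivation:
After txn 1: Expenses=59
After txn 2: Expenses=505
After txn 3: Expenses=959
After txn 4: Expenses=606
After txn 5: Expenses=447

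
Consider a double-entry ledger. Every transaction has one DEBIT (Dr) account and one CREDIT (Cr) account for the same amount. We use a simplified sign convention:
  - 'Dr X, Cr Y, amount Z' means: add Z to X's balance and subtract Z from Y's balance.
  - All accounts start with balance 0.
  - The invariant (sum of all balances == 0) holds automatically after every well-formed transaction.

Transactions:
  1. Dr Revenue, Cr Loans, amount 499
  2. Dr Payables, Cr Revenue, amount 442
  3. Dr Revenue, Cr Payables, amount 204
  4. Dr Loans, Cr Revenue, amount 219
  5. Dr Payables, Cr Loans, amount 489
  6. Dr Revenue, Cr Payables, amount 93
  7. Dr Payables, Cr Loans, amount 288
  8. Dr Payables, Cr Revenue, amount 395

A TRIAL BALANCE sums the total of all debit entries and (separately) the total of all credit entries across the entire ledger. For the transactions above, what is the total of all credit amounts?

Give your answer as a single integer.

Txn 1: credit+=499
Txn 2: credit+=442
Txn 3: credit+=204
Txn 4: credit+=219
Txn 5: credit+=489
Txn 6: credit+=93
Txn 7: credit+=288
Txn 8: credit+=395
Total credits = 2629

Answer: 2629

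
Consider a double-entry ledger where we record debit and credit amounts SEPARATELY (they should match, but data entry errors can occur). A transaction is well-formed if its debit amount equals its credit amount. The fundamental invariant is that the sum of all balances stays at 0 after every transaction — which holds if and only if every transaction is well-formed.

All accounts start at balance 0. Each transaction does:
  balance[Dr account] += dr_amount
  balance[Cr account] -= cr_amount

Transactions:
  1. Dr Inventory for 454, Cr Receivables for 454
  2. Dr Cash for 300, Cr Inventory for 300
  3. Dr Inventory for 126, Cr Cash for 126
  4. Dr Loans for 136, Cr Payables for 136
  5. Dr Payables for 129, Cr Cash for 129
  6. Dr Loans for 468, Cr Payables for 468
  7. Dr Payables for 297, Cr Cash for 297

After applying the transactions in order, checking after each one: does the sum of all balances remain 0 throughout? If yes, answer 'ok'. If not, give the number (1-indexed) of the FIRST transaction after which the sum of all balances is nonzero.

Answer: ok

Derivation:
After txn 1: dr=454 cr=454 sum_balances=0
After txn 2: dr=300 cr=300 sum_balances=0
After txn 3: dr=126 cr=126 sum_balances=0
After txn 4: dr=136 cr=136 sum_balances=0
After txn 5: dr=129 cr=129 sum_balances=0
After txn 6: dr=468 cr=468 sum_balances=0
After txn 7: dr=297 cr=297 sum_balances=0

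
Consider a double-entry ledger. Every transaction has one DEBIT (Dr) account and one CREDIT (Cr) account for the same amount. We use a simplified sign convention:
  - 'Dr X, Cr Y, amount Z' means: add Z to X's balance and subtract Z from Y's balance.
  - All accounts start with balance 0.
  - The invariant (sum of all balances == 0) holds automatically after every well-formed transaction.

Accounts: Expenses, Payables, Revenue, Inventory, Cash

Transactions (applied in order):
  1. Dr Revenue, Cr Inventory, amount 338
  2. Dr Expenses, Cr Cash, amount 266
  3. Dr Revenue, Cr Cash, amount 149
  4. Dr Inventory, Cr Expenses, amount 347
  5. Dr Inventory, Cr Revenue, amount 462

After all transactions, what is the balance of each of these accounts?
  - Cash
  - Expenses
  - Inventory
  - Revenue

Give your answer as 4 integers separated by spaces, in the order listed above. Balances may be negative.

After txn 1 (Dr Revenue, Cr Inventory, amount 338): Inventory=-338 Revenue=338
After txn 2 (Dr Expenses, Cr Cash, amount 266): Cash=-266 Expenses=266 Inventory=-338 Revenue=338
After txn 3 (Dr Revenue, Cr Cash, amount 149): Cash=-415 Expenses=266 Inventory=-338 Revenue=487
After txn 4 (Dr Inventory, Cr Expenses, amount 347): Cash=-415 Expenses=-81 Inventory=9 Revenue=487
After txn 5 (Dr Inventory, Cr Revenue, amount 462): Cash=-415 Expenses=-81 Inventory=471 Revenue=25

Answer: -415 -81 471 25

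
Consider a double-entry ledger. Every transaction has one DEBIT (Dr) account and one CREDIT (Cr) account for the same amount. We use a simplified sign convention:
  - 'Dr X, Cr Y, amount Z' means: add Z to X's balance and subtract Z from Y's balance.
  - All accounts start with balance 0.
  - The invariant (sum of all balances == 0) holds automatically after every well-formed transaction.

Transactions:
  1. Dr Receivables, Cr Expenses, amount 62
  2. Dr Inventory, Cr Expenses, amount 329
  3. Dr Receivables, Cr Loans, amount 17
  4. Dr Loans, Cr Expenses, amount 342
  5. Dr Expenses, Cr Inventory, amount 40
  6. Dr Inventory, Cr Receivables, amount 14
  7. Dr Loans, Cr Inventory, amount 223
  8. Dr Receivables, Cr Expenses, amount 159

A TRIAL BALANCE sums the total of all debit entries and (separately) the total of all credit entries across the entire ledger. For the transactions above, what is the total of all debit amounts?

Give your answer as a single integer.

Answer: 1186

Derivation:
Txn 1: debit+=62
Txn 2: debit+=329
Txn 3: debit+=17
Txn 4: debit+=342
Txn 5: debit+=40
Txn 6: debit+=14
Txn 7: debit+=223
Txn 8: debit+=159
Total debits = 1186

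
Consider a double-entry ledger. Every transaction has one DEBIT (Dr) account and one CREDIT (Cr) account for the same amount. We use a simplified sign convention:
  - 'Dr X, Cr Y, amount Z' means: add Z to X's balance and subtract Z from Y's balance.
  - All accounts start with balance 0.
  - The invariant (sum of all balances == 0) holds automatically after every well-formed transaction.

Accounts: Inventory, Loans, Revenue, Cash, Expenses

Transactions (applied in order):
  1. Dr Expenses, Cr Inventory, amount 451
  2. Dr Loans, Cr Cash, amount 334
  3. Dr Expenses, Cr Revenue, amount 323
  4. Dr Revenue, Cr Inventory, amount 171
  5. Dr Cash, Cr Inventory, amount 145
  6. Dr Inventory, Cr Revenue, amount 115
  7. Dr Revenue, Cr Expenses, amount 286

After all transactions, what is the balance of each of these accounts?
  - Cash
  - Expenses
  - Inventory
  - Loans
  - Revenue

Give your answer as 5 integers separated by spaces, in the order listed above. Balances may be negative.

Answer: -189 488 -652 334 19

Derivation:
After txn 1 (Dr Expenses, Cr Inventory, amount 451): Expenses=451 Inventory=-451
After txn 2 (Dr Loans, Cr Cash, amount 334): Cash=-334 Expenses=451 Inventory=-451 Loans=334
After txn 3 (Dr Expenses, Cr Revenue, amount 323): Cash=-334 Expenses=774 Inventory=-451 Loans=334 Revenue=-323
After txn 4 (Dr Revenue, Cr Inventory, amount 171): Cash=-334 Expenses=774 Inventory=-622 Loans=334 Revenue=-152
After txn 5 (Dr Cash, Cr Inventory, amount 145): Cash=-189 Expenses=774 Inventory=-767 Loans=334 Revenue=-152
After txn 6 (Dr Inventory, Cr Revenue, amount 115): Cash=-189 Expenses=774 Inventory=-652 Loans=334 Revenue=-267
After txn 7 (Dr Revenue, Cr Expenses, amount 286): Cash=-189 Expenses=488 Inventory=-652 Loans=334 Revenue=19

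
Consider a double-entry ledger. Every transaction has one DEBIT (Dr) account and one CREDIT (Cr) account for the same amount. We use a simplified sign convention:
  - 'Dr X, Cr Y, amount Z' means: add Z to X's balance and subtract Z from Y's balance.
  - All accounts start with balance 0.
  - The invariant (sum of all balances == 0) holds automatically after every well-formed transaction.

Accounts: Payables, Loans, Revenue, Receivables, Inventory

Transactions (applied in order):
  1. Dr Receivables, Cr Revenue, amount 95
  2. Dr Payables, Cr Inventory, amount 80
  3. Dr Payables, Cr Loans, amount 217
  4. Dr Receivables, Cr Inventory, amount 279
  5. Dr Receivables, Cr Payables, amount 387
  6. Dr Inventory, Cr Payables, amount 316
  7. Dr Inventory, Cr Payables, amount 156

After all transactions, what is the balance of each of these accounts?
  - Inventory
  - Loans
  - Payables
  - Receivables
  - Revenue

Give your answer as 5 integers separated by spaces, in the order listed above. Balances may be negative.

Answer: 113 -217 -562 761 -95

Derivation:
After txn 1 (Dr Receivables, Cr Revenue, amount 95): Receivables=95 Revenue=-95
After txn 2 (Dr Payables, Cr Inventory, amount 80): Inventory=-80 Payables=80 Receivables=95 Revenue=-95
After txn 3 (Dr Payables, Cr Loans, amount 217): Inventory=-80 Loans=-217 Payables=297 Receivables=95 Revenue=-95
After txn 4 (Dr Receivables, Cr Inventory, amount 279): Inventory=-359 Loans=-217 Payables=297 Receivables=374 Revenue=-95
After txn 5 (Dr Receivables, Cr Payables, amount 387): Inventory=-359 Loans=-217 Payables=-90 Receivables=761 Revenue=-95
After txn 6 (Dr Inventory, Cr Payables, amount 316): Inventory=-43 Loans=-217 Payables=-406 Receivables=761 Revenue=-95
After txn 7 (Dr Inventory, Cr Payables, amount 156): Inventory=113 Loans=-217 Payables=-562 Receivables=761 Revenue=-95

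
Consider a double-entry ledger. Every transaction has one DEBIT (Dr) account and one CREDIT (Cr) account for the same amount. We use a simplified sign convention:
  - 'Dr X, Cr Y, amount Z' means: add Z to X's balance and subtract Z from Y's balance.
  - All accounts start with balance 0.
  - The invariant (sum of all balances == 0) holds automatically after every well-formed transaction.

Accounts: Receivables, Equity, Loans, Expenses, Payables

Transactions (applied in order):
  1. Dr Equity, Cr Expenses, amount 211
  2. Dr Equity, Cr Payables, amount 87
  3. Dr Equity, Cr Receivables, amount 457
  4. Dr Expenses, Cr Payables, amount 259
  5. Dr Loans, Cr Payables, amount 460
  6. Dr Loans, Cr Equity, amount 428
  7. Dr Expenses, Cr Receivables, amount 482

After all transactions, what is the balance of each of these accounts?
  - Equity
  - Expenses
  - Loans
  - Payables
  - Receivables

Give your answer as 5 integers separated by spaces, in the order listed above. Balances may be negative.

After txn 1 (Dr Equity, Cr Expenses, amount 211): Equity=211 Expenses=-211
After txn 2 (Dr Equity, Cr Payables, amount 87): Equity=298 Expenses=-211 Payables=-87
After txn 3 (Dr Equity, Cr Receivables, amount 457): Equity=755 Expenses=-211 Payables=-87 Receivables=-457
After txn 4 (Dr Expenses, Cr Payables, amount 259): Equity=755 Expenses=48 Payables=-346 Receivables=-457
After txn 5 (Dr Loans, Cr Payables, amount 460): Equity=755 Expenses=48 Loans=460 Payables=-806 Receivables=-457
After txn 6 (Dr Loans, Cr Equity, amount 428): Equity=327 Expenses=48 Loans=888 Payables=-806 Receivables=-457
After txn 7 (Dr Expenses, Cr Receivables, amount 482): Equity=327 Expenses=530 Loans=888 Payables=-806 Receivables=-939

Answer: 327 530 888 -806 -939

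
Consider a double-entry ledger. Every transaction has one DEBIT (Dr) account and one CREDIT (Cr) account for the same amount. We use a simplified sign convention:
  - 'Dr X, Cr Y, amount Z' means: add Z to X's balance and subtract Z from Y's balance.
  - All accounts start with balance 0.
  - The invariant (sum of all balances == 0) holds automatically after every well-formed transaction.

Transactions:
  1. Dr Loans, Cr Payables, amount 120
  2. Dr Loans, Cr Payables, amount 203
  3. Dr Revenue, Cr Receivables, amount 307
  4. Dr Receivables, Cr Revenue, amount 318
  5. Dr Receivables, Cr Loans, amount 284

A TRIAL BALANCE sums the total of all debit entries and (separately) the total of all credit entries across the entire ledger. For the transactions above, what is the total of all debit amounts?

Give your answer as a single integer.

Answer: 1232

Derivation:
Txn 1: debit+=120
Txn 2: debit+=203
Txn 3: debit+=307
Txn 4: debit+=318
Txn 5: debit+=284
Total debits = 1232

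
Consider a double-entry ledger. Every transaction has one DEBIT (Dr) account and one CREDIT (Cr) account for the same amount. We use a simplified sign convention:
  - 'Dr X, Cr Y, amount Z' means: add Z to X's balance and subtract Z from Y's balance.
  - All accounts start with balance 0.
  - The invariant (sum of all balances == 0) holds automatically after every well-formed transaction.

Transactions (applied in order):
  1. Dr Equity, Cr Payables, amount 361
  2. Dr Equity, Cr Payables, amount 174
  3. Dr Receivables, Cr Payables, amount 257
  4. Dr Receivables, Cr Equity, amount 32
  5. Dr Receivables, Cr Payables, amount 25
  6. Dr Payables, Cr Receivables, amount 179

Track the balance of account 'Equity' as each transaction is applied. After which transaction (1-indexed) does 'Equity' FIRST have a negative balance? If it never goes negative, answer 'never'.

Answer: never

Derivation:
After txn 1: Equity=361
After txn 2: Equity=535
After txn 3: Equity=535
After txn 4: Equity=503
After txn 5: Equity=503
After txn 6: Equity=503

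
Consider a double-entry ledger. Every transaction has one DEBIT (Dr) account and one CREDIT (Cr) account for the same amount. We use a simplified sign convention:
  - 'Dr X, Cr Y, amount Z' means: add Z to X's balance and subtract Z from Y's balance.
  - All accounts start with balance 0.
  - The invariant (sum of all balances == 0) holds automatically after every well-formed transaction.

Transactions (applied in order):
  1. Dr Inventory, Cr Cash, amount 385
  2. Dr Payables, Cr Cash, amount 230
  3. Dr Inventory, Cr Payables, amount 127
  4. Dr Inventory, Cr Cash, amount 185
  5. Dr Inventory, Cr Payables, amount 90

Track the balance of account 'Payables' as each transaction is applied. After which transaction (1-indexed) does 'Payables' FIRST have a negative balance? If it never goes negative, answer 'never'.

After txn 1: Payables=0
After txn 2: Payables=230
After txn 3: Payables=103
After txn 4: Payables=103
After txn 5: Payables=13

Answer: never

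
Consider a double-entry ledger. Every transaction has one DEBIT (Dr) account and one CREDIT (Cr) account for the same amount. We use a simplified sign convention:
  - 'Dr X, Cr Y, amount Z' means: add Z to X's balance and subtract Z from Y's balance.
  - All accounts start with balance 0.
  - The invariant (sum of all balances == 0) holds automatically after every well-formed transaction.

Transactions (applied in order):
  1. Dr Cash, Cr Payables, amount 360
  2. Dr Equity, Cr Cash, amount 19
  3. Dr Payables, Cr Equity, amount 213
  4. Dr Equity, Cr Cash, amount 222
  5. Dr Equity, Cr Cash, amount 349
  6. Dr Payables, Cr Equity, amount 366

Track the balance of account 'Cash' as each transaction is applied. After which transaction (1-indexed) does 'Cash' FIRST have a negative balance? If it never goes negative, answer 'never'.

Answer: 5

Derivation:
After txn 1: Cash=360
After txn 2: Cash=341
After txn 3: Cash=341
After txn 4: Cash=119
After txn 5: Cash=-230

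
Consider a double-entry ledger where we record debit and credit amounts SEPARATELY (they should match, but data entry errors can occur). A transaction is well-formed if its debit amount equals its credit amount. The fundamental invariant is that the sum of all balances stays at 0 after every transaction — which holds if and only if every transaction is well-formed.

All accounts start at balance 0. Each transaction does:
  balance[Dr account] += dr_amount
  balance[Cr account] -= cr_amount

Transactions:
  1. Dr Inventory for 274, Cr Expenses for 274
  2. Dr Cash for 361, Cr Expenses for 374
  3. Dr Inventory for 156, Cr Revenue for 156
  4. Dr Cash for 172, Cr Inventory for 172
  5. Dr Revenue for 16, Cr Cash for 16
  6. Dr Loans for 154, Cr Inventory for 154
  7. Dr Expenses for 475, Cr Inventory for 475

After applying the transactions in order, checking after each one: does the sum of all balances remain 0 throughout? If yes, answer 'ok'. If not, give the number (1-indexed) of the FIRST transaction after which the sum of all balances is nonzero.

After txn 1: dr=274 cr=274 sum_balances=0
After txn 2: dr=361 cr=374 sum_balances=-13
After txn 3: dr=156 cr=156 sum_balances=-13
After txn 4: dr=172 cr=172 sum_balances=-13
After txn 5: dr=16 cr=16 sum_balances=-13
After txn 6: dr=154 cr=154 sum_balances=-13
After txn 7: dr=475 cr=475 sum_balances=-13

Answer: 2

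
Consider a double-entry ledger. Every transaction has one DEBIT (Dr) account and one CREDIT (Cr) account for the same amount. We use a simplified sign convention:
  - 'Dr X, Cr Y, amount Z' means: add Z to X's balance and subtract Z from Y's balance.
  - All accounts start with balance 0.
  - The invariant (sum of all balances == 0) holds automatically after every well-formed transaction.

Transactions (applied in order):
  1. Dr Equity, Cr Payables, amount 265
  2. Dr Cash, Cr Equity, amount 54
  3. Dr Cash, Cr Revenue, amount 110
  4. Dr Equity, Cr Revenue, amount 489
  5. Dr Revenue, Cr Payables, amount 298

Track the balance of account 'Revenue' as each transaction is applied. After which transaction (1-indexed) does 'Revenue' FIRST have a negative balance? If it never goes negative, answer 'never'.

After txn 1: Revenue=0
After txn 2: Revenue=0
After txn 3: Revenue=-110

Answer: 3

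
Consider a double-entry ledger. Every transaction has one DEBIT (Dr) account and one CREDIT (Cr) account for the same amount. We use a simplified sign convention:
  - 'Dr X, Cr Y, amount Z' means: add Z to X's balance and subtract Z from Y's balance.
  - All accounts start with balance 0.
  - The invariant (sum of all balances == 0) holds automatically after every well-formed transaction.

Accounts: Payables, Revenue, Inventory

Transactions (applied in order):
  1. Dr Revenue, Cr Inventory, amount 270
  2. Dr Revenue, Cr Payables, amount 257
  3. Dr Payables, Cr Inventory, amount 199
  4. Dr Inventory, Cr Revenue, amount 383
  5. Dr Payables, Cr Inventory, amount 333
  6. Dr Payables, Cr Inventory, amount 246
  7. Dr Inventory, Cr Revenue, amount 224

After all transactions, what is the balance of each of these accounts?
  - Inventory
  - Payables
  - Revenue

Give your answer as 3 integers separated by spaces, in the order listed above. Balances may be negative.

After txn 1 (Dr Revenue, Cr Inventory, amount 270): Inventory=-270 Revenue=270
After txn 2 (Dr Revenue, Cr Payables, amount 257): Inventory=-270 Payables=-257 Revenue=527
After txn 3 (Dr Payables, Cr Inventory, amount 199): Inventory=-469 Payables=-58 Revenue=527
After txn 4 (Dr Inventory, Cr Revenue, amount 383): Inventory=-86 Payables=-58 Revenue=144
After txn 5 (Dr Payables, Cr Inventory, amount 333): Inventory=-419 Payables=275 Revenue=144
After txn 6 (Dr Payables, Cr Inventory, amount 246): Inventory=-665 Payables=521 Revenue=144
After txn 7 (Dr Inventory, Cr Revenue, amount 224): Inventory=-441 Payables=521 Revenue=-80

Answer: -441 521 -80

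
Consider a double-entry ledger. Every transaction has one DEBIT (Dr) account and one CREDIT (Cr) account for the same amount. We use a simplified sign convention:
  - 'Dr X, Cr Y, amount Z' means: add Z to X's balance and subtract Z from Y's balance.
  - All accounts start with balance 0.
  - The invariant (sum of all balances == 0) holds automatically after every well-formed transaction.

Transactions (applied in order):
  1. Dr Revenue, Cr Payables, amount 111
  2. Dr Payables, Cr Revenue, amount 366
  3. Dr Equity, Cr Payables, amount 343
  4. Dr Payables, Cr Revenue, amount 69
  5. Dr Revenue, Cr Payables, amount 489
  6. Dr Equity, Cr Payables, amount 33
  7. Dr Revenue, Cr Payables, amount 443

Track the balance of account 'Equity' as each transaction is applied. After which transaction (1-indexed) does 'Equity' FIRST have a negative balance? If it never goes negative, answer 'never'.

Answer: never

Derivation:
After txn 1: Equity=0
After txn 2: Equity=0
After txn 3: Equity=343
After txn 4: Equity=343
After txn 5: Equity=343
After txn 6: Equity=376
After txn 7: Equity=376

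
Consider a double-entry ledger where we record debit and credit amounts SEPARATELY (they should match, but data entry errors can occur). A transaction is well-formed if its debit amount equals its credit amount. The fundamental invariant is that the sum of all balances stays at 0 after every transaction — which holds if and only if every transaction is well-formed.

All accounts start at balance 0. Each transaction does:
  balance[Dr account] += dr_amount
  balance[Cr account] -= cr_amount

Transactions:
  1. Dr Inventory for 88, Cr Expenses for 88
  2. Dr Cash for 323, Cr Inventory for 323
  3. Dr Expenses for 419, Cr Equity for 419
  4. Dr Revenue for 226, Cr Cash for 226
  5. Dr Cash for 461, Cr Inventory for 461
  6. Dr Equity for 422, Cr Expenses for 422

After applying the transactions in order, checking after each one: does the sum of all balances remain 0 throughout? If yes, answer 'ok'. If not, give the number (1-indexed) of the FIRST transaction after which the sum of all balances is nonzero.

Answer: ok

Derivation:
After txn 1: dr=88 cr=88 sum_balances=0
After txn 2: dr=323 cr=323 sum_balances=0
After txn 3: dr=419 cr=419 sum_balances=0
After txn 4: dr=226 cr=226 sum_balances=0
After txn 5: dr=461 cr=461 sum_balances=0
After txn 6: dr=422 cr=422 sum_balances=0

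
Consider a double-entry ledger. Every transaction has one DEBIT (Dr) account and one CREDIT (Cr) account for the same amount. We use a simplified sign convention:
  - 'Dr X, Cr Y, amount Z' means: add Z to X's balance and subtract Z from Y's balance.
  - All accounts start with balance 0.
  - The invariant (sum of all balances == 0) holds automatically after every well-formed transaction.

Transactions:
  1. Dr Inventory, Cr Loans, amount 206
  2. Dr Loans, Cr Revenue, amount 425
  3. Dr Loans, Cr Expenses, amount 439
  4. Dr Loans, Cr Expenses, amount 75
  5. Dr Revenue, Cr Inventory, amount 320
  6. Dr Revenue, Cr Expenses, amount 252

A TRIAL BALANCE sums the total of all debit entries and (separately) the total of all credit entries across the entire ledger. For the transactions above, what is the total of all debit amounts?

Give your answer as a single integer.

Answer: 1717

Derivation:
Txn 1: debit+=206
Txn 2: debit+=425
Txn 3: debit+=439
Txn 4: debit+=75
Txn 5: debit+=320
Txn 6: debit+=252
Total debits = 1717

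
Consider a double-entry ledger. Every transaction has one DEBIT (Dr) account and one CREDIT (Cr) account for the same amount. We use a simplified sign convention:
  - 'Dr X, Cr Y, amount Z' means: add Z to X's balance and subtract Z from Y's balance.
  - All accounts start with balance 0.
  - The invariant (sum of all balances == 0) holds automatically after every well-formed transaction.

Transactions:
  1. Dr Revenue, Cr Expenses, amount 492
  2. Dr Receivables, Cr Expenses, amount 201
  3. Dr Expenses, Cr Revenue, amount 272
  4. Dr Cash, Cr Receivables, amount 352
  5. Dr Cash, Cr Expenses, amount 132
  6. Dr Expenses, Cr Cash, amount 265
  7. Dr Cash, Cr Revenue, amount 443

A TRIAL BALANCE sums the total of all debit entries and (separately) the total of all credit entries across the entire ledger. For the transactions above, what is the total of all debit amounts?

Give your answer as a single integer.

Answer: 2157

Derivation:
Txn 1: debit+=492
Txn 2: debit+=201
Txn 3: debit+=272
Txn 4: debit+=352
Txn 5: debit+=132
Txn 6: debit+=265
Txn 7: debit+=443
Total debits = 2157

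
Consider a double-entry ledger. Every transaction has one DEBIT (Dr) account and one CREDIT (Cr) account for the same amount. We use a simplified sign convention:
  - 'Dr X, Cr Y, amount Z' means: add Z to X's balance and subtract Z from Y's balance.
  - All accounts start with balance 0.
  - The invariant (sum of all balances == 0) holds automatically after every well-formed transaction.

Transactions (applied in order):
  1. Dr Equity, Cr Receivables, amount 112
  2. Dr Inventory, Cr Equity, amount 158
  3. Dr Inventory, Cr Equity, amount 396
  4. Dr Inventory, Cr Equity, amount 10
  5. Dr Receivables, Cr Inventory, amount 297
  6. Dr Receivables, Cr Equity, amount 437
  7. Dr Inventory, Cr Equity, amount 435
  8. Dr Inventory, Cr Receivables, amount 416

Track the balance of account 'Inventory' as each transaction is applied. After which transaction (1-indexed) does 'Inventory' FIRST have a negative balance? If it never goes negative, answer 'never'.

After txn 1: Inventory=0
After txn 2: Inventory=158
After txn 3: Inventory=554
After txn 4: Inventory=564
After txn 5: Inventory=267
After txn 6: Inventory=267
After txn 7: Inventory=702
After txn 8: Inventory=1118

Answer: never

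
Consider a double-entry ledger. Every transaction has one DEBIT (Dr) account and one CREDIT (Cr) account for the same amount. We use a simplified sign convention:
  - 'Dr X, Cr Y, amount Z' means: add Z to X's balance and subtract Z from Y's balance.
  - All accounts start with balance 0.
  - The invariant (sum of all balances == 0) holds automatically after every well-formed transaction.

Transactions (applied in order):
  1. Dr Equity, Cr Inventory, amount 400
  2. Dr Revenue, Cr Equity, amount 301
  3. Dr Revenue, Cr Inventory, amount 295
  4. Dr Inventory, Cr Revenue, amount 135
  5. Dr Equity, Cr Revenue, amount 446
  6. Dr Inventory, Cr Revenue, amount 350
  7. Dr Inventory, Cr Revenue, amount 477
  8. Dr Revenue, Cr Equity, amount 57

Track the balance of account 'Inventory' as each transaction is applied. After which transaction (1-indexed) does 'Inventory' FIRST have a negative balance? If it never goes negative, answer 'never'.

After txn 1: Inventory=-400

Answer: 1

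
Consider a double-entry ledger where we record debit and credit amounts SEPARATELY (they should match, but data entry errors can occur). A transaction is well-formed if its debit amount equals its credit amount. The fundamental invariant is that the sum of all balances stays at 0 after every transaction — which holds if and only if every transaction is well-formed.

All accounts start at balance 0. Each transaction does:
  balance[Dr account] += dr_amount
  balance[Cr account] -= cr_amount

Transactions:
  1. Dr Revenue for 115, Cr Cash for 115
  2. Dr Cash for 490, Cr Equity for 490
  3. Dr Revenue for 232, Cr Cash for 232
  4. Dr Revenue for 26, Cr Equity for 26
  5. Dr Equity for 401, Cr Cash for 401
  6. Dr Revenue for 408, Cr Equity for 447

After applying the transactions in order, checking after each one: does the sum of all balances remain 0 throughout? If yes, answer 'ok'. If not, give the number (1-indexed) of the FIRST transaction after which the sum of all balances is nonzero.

After txn 1: dr=115 cr=115 sum_balances=0
After txn 2: dr=490 cr=490 sum_balances=0
After txn 3: dr=232 cr=232 sum_balances=0
After txn 4: dr=26 cr=26 sum_balances=0
After txn 5: dr=401 cr=401 sum_balances=0
After txn 6: dr=408 cr=447 sum_balances=-39

Answer: 6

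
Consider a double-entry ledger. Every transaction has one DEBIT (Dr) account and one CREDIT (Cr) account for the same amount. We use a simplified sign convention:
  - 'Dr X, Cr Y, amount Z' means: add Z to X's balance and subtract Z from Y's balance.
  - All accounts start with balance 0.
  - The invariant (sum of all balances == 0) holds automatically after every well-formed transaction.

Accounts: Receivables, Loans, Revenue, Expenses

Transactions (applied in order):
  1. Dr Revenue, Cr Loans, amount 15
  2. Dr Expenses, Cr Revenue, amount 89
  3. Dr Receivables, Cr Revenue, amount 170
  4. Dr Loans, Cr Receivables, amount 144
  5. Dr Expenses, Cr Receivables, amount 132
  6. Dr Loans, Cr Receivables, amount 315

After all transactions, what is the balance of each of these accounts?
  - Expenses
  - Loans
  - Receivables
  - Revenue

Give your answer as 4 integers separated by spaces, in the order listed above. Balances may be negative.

Answer: 221 444 -421 -244

Derivation:
After txn 1 (Dr Revenue, Cr Loans, amount 15): Loans=-15 Revenue=15
After txn 2 (Dr Expenses, Cr Revenue, amount 89): Expenses=89 Loans=-15 Revenue=-74
After txn 3 (Dr Receivables, Cr Revenue, amount 170): Expenses=89 Loans=-15 Receivables=170 Revenue=-244
After txn 4 (Dr Loans, Cr Receivables, amount 144): Expenses=89 Loans=129 Receivables=26 Revenue=-244
After txn 5 (Dr Expenses, Cr Receivables, amount 132): Expenses=221 Loans=129 Receivables=-106 Revenue=-244
After txn 6 (Dr Loans, Cr Receivables, amount 315): Expenses=221 Loans=444 Receivables=-421 Revenue=-244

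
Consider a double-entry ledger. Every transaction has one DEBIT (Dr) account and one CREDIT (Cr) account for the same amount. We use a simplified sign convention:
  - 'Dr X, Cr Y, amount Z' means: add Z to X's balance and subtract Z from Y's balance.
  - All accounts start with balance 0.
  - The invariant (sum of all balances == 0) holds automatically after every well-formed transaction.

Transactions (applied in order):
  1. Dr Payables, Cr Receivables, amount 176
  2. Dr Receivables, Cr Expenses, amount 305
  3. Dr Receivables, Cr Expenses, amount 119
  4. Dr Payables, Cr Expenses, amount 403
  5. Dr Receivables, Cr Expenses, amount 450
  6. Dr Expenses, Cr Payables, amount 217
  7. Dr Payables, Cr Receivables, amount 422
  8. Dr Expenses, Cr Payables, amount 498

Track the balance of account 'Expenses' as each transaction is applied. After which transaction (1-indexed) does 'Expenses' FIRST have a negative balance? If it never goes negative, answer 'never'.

Answer: 2

Derivation:
After txn 1: Expenses=0
After txn 2: Expenses=-305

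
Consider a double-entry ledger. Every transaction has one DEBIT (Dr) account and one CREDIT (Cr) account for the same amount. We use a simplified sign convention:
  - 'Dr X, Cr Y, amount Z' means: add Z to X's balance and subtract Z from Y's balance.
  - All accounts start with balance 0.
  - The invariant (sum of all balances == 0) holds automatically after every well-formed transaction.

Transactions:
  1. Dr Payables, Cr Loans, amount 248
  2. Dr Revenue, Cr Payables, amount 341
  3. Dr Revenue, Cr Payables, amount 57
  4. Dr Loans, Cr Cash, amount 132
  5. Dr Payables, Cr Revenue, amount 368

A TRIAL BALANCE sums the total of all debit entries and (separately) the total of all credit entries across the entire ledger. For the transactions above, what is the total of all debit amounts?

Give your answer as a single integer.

Answer: 1146

Derivation:
Txn 1: debit+=248
Txn 2: debit+=341
Txn 3: debit+=57
Txn 4: debit+=132
Txn 5: debit+=368
Total debits = 1146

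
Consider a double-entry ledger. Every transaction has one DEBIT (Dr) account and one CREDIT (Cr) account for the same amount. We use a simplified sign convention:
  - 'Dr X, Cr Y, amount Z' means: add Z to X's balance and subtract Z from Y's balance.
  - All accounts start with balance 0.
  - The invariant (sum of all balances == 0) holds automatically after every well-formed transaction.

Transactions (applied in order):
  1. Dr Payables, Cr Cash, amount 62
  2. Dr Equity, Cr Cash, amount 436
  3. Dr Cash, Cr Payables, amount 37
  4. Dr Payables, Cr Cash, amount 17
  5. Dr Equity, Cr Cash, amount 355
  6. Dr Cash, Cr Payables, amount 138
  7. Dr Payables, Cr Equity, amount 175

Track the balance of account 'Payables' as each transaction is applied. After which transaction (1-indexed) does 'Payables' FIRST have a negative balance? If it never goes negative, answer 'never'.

Answer: 6

Derivation:
After txn 1: Payables=62
After txn 2: Payables=62
After txn 3: Payables=25
After txn 4: Payables=42
After txn 5: Payables=42
After txn 6: Payables=-96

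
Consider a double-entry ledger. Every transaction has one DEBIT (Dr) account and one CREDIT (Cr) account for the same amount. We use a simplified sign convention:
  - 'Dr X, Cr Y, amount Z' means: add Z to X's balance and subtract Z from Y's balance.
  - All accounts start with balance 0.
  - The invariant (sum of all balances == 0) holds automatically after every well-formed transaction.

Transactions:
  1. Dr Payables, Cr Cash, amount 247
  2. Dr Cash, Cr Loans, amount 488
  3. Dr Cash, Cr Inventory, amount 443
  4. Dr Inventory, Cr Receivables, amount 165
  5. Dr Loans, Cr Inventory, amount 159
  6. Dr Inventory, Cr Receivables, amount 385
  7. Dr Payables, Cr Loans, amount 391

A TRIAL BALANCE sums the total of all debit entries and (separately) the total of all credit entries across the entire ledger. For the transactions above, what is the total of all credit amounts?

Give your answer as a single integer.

Answer: 2278

Derivation:
Txn 1: credit+=247
Txn 2: credit+=488
Txn 3: credit+=443
Txn 4: credit+=165
Txn 5: credit+=159
Txn 6: credit+=385
Txn 7: credit+=391
Total credits = 2278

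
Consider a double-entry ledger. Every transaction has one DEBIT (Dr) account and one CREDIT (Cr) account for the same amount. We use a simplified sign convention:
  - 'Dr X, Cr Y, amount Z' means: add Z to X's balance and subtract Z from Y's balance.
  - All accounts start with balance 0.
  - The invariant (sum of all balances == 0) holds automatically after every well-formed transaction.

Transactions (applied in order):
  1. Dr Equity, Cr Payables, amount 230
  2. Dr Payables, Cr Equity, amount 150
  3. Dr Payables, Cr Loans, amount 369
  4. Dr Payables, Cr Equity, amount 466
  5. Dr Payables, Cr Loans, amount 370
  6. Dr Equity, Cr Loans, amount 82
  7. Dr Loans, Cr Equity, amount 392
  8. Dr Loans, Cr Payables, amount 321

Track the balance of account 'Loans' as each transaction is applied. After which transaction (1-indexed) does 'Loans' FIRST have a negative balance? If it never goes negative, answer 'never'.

Answer: 3

Derivation:
After txn 1: Loans=0
After txn 2: Loans=0
After txn 3: Loans=-369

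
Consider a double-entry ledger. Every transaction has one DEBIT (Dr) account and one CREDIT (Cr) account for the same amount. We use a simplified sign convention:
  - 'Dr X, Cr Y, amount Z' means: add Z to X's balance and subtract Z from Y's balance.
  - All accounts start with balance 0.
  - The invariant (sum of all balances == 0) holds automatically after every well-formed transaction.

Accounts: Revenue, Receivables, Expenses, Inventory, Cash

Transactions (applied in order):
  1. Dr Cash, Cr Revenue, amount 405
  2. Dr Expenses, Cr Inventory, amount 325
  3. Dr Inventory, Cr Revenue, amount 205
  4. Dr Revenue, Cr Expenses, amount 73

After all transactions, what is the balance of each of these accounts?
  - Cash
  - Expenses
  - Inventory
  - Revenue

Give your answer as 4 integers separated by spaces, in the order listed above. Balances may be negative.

Answer: 405 252 -120 -537

Derivation:
After txn 1 (Dr Cash, Cr Revenue, amount 405): Cash=405 Revenue=-405
After txn 2 (Dr Expenses, Cr Inventory, amount 325): Cash=405 Expenses=325 Inventory=-325 Revenue=-405
After txn 3 (Dr Inventory, Cr Revenue, amount 205): Cash=405 Expenses=325 Inventory=-120 Revenue=-610
After txn 4 (Dr Revenue, Cr Expenses, amount 73): Cash=405 Expenses=252 Inventory=-120 Revenue=-537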